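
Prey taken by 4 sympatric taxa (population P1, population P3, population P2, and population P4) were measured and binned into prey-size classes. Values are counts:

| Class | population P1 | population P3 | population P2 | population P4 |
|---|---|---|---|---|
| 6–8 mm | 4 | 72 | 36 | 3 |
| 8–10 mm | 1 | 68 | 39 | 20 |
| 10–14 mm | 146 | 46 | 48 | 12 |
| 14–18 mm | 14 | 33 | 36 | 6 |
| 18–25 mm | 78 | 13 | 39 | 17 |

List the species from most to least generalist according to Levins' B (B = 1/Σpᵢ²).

population P2 > population P3 > population P4 > population P1

Proportions for population P1 (n=243): 4/243=0.0165, 1/243=0.0041, 146/243=0.6008, 14/243=0.0576, 78/243=0.3210
Proportions for population P3 (n=232): 72/232=0.3103, 68/232=0.2931, 46/232=0.1983, 33/232=0.1422, 13/232=0.0560
Proportions for population P2 (n=198): 36/198=0.1818, 39/198=0.1970, 48/198=0.2424, 36/198=0.1818, 39/198=0.1970
Proportions for population P4 (n=58): 3/58=0.0517, 20/58=0.3448, 12/58=0.2069, 6/58=0.1034, 17/58=0.2931
Σp_P1ᵢ² = 0.0165² + 0.0041² + 0.6008² + 0.0576² + 0.3210² = 0.000272 + 0.000017 + 0.360961 + 0.003318 + 0.103041 = 0.467609
B_P1 = 1 / 0.467609 = 2.1385
Σp_P3ᵢ² = 0.3103² + 0.2931² + 0.1983² + 0.1422² + 0.0560² = 0.096286 + 0.085908 + 0.039323 + 0.020221 + 0.003136 = 0.244874
B_P3 = 1 / 0.244874 = 4.0837
Σp_P2ᵢ² = 0.1818² + 0.1970² + 0.2424² + 0.1818² + 0.1970² = 0.033051 + 0.038809 + 0.058758 + 0.033051 + 0.038809 = 0.202478
B_P2 = 1 / 0.202478 = 4.9388
Σp_P4ᵢ² = 0.0517² + 0.3448² + 0.2069² + 0.1034² + 0.2931² = 0.002673 + 0.118887 + 0.042808 + 0.010692 + 0.085908 = 0.260968
B_P4 = 1 / 0.260968 = 3.8319
Ranking by B (broadest → narrowest): population P2 (4.94) > population P3 (4.08) > population P4 (3.83) > population P1 (2.14)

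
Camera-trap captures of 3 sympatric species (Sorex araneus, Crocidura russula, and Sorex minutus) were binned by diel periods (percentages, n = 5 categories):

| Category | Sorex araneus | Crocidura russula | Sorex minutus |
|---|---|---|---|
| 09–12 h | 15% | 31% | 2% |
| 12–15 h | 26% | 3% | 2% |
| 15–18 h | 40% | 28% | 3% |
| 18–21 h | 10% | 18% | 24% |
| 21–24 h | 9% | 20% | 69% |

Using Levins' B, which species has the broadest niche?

Convert percentages to proportions (divide by 100).
Σp_aranᵢ² = 0.15² + 0.26² + 0.40² + 0.10² + 0.09² = 0.0225 + 0.0676 + 0.1600 + 0.0100 + 0.0081 = 0.2682
B_aran = 1 / 0.2682 = 3.7286
Σp_russᵢ² = 0.31² + 0.03² + 0.28² + 0.18² + 0.20² = 0.0961 + 0.0009 + 0.0784 + 0.0324 + 0.0400 = 0.2478
B_russ = 1 / 0.2478 = 4.0355
Σp_minuᵢ² = 0.02² + 0.02² + 0.03² + 0.24² + 0.69² = 0.0004 + 0.0004 + 0.0009 + 0.0576 + 0.4761 = 0.5354
B_minu = 1 / 0.5354 = 1.8678
Highest B → broadest niche (most generalist): Crocidura russula (B = 4.04).

Crocidura russula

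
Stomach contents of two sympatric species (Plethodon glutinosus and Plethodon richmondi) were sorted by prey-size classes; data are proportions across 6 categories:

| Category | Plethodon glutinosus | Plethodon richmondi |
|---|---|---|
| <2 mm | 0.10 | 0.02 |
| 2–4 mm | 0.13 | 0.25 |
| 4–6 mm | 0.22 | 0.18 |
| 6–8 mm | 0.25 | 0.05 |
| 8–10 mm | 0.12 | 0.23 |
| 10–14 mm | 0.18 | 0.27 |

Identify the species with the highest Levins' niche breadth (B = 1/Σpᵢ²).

Plethodon glutinosus

Σp_glutᵢ² = 0.10² + 0.13² + 0.22² + 0.25² + 0.12² + 0.18² = 0.0100 + 0.0169 + 0.0484 + 0.0625 + 0.0144 + 0.0324 = 0.1846
B_glut = 1 / 0.1846 = 5.4171
Σp_richᵢ² = 0.02² + 0.25² + 0.18² + 0.05² + 0.23² + 0.27² = 0.0004 + 0.0625 + 0.0324 + 0.0025 + 0.0529 + 0.0729 = 0.2236
B_rich = 1 / 0.2236 = 4.4723
Highest B → broadest niche (most generalist): Plethodon glutinosus (B = 5.42).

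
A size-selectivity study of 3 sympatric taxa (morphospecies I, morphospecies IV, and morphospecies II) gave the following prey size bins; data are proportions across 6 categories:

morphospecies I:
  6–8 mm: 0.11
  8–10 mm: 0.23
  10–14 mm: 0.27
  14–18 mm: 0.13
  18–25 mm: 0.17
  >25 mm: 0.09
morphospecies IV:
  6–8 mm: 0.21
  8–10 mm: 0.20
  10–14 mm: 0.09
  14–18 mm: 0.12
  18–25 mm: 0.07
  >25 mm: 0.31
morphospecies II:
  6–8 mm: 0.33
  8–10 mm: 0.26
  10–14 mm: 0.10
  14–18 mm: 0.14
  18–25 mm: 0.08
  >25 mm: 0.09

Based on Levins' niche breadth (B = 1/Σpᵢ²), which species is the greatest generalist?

morphospecies I

Σp_Iᵢ² = 0.11² + 0.23² + 0.27² + 0.13² + 0.17² + 0.09² = 0.0121 + 0.0529 + 0.0729 + 0.0169 + 0.0289 + 0.0081 = 0.1918
B_I = 1 / 0.1918 = 5.2138
Σp_IVᵢ² = 0.21² + 0.20² + 0.09² + 0.12² + 0.07² + 0.31² = 0.0441 + 0.0400 + 0.0081 + 0.0144 + 0.0049 + 0.0961 = 0.2076
B_IV = 1 / 0.2076 = 4.8170
Σp_IIᵢ² = 0.33² + 0.26² + 0.10² + 0.14² + 0.08² + 0.09² = 0.1089 + 0.0676 + 0.0100 + 0.0196 + 0.0064 + 0.0081 = 0.2206
B_II = 1 / 0.2206 = 4.5331
Highest B → broadest niche (most generalist): morphospecies I (B = 5.21).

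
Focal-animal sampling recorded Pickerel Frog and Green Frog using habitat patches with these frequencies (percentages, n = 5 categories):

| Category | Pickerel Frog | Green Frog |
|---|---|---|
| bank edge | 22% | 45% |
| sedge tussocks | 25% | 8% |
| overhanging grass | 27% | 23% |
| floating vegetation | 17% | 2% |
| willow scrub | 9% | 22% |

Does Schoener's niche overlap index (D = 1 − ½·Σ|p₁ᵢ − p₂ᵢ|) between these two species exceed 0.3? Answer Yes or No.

Yes

Convert percentages to proportions (divide by 100).
Σ|p₁ᵢ − p₂ᵢ| = 0.23 + 0.17 + 0.04 + 0.15 + 0.13 = 0.72
D = 1 − ½ × 0.72 = 1 − 0.360 = 0.6400
D = 0.6400 > 0.3 → Yes.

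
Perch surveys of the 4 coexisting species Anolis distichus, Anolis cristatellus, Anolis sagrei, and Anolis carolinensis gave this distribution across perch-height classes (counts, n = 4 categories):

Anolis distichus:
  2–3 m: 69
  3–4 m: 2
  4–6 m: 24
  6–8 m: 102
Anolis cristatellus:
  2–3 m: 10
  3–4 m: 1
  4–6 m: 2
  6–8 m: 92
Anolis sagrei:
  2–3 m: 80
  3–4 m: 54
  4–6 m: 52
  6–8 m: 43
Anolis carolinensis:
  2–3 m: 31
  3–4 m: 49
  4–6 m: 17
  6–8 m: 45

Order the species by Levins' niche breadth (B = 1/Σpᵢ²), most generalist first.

Anolis sagrei > Anolis carolinensis > Anolis distichus > Anolis cristatellus

Proportions for Anolis distichus (n=197): 69/197=0.3503, 2/197=0.0102, 24/197=0.1218, 102/197=0.5178
Proportions for Anolis cristatellus (n=105): 10/105=0.0952, 1/105=0.0095, 2/105=0.0190, 92/105=0.8762
Proportions for Anolis sagrei (n=229): 80/229=0.3493, 54/229=0.2358, 52/229=0.2271, 43/229=0.1878
Proportions for Anolis carolinensis (n=142): 31/142=0.2183, 49/142=0.3451, 17/142=0.1197, 45/142=0.3169
Σp_distᵢ² = 0.3503² + 0.0102² + 0.1218² + 0.5178² = 0.122710 + 0.000104 + 0.014835 + 0.268117 = 0.405766
B_dist = 1 / 0.405766 = 2.4645
Σp_crisᵢ² = 0.0952² + 0.0095² + 0.0190² + 0.8762² = 0.009063 + 0.000090 + 0.000361 + 0.767726 = 0.777240
B_cris = 1 / 0.777240 = 1.2866
Σp_sagrᵢ² = 0.3493² + 0.2358² + 0.2271² + 0.1878² = 0.122010 + 0.055602 + 0.051574 + 0.035269 = 0.264455
B_sagr = 1 / 0.264455 = 3.7814
Σp_caroᵢ² = 0.2183² + 0.3451² + 0.1197² + 0.3169² = 0.047655 + 0.119094 + 0.014328 + 0.100426 = 0.281503
B_caro = 1 / 0.281503 = 3.5524
Ranking by B (broadest → narrowest): Anolis sagrei (3.78) > Anolis carolinensis (3.55) > Anolis distichus (2.46) > Anolis cristatellus (1.29)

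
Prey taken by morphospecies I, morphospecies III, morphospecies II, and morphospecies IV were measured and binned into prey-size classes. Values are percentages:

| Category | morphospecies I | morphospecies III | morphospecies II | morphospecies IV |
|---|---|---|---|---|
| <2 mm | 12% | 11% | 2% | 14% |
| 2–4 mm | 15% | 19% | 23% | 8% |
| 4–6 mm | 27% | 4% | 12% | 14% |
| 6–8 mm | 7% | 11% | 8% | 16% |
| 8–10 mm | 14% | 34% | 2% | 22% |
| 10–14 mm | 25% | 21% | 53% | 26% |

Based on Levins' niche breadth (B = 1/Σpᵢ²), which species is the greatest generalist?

morphospecies IV

Convert percentages to proportions (divide by 100).
Σp_Iᵢ² = 0.12² + 0.15² + 0.27² + 0.07² + 0.14² + 0.25² = 0.0144 + 0.0225 + 0.0729 + 0.0049 + 0.0196 + 0.0625 = 0.1968
B_I = 1 / 0.1968 = 5.0813
Σp_IIIᵢ² = 0.11² + 0.19² + 0.04² + 0.11² + 0.34² + 0.21² = 0.0121 + 0.0361 + 0.0016 + 0.0121 + 0.1156 + 0.0441 = 0.2216
B_III = 1 / 0.2216 = 4.5126
Σp_IIᵢ² = 0.02² + 0.23² + 0.12² + 0.08² + 0.02² + 0.53² = 0.0004 + 0.0529 + 0.0144 + 0.0064 + 0.0004 + 0.2809 = 0.3554
B_II = 1 / 0.3554 = 2.8137
Σp_IVᵢ² = 0.14² + 0.08² + 0.14² + 0.16² + 0.22² + 0.26² = 0.0196 + 0.0064 + 0.0196 + 0.0256 + 0.0484 + 0.0676 = 0.1872
B_IV = 1 / 0.1872 = 5.3419
Highest B → broadest niche (most generalist): morphospecies IV (B = 5.34).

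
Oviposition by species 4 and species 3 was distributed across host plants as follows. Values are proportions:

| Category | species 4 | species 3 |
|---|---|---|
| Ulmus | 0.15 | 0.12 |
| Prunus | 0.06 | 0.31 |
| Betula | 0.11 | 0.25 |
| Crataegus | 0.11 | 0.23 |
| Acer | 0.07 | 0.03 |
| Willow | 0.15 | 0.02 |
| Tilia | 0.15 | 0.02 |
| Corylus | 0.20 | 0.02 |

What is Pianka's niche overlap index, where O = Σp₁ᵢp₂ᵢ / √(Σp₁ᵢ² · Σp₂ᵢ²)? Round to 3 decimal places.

0.568

Σ p₁ᵢp₂ᵢ = 0.0180 + 0.0186 + 0.0275 + 0.0253 + 0.0021 + 0.0030 + 0.0030 + 0.0040 = 0.1015
Σp_1ᵢ² = 0.15² + 0.06² + 0.11² + 0.11² + 0.07² + 0.15² + 0.15² + 0.20² = 0.0225 + 0.0036 + 0.0121 + 0.0121 + 0.0049 + 0.0225 + 0.0225 + 0.0400 = 0.1402
Σp_2ᵢ² = 0.12² + 0.31² + 0.25² + 0.23² + 0.03² + 0.02² + 0.02² + 0.02² = 0.0144 + 0.0961 + 0.0625 + 0.0529 + 0.0009 + 0.0004 + 0.0004 + 0.0004 = 0.2280
O = 0.1015 / √(0.1402 × 0.2280) = 0.1015 / 0.178789 = 0.56771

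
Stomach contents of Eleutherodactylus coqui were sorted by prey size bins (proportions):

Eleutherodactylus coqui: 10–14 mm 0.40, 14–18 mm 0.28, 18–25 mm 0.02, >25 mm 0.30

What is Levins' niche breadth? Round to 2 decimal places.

3.04

Σpᵢ² = 0.40² + 0.28² + 0.02² + 0.30² = 0.1600 + 0.0784 + 0.0004 + 0.0900 = 0.3288
B = 1 / 0.3288 = 3.0414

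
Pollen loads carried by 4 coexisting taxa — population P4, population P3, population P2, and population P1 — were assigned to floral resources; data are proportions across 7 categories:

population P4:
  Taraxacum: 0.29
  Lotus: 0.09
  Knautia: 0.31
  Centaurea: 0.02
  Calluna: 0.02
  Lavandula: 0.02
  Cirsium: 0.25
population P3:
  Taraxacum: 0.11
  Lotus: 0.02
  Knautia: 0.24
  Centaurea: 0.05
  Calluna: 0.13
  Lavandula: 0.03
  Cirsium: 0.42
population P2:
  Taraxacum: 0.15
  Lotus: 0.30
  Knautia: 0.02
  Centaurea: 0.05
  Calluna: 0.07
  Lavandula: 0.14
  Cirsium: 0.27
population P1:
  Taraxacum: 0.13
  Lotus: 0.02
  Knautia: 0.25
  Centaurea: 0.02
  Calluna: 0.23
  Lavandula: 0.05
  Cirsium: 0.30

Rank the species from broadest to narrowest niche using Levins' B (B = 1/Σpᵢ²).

population P2 > population P1 > population P4 > population P3

Σp_P4ᵢ² = 0.29² + 0.09² + 0.31² + 0.02² + 0.02² + 0.02² + 0.25² = 0.0841 + 0.0081 + 0.0961 + 0.0004 + 0.0004 + 0.0004 + 0.0625 = 0.2520
B_P4 = 1 / 0.2520 = 3.9683
Σp_P3ᵢ² = 0.11² + 0.02² + 0.24² + 0.05² + 0.13² + 0.03² + 0.42² = 0.0121 + 0.0004 + 0.0576 + 0.0025 + 0.0169 + 0.0009 + 0.1764 = 0.2668
B_P3 = 1 / 0.2668 = 3.7481
Σp_P2ᵢ² = 0.15² + 0.30² + 0.02² + 0.05² + 0.07² + 0.14² + 0.27² = 0.0225 + 0.0900 + 0.0004 + 0.0025 + 0.0049 + 0.0196 + 0.0729 = 0.2128
B_P2 = 1 / 0.2128 = 4.6992
Σp_P1ᵢ² = 0.13² + 0.02² + 0.25² + 0.02² + 0.23² + 0.05² + 0.30² = 0.0169 + 0.0004 + 0.0625 + 0.0004 + 0.0529 + 0.0025 + 0.0900 = 0.2256
B_P1 = 1 / 0.2256 = 4.4326
Ranking by B (broadest → narrowest): population P2 (4.70) > population P1 (4.43) > population P4 (3.97) > population P3 (3.75)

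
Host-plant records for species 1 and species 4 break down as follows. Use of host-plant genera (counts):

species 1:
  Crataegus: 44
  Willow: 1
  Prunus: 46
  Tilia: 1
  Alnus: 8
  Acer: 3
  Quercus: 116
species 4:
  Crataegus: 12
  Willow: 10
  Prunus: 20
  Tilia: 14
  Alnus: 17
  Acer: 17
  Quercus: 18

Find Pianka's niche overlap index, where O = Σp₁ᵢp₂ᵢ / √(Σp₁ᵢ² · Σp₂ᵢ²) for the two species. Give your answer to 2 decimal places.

Proportions for species 1 (n=219): 44/219=0.2009, 1/219=0.0046, 46/219=0.2100, 1/219=0.0046, 8/219=0.0365, 3/219=0.0137, 116/219=0.5297
Proportions for species 4 (n=108): 12/108=0.1111, 10/108=0.0926, 20/108=0.1852, 14/108=0.1296, 17/108=0.1574, 17/108=0.1574, 18/108=0.1667
Σ p₁ᵢp₂ᵢ = 0.022320 + 0.000426 + 0.038892 + 0.000596 + 0.005745 + 0.002156 + 0.088301 = 0.158436
Σp_1ᵢ² = 0.2009² + 0.0046² + 0.2100² + 0.0046² + 0.0365² + 0.0137² + 0.5297² = 0.040361 + 0.000021 + 0.044100 + 0.000021 + 0.001332 + 0.000188 + 0.280582 = 0.366605
Σp_2ᵢ² = 0.1111² + 0.0926² + 0.1852² + 0.1296² + 0.1574² + 0.1574² + 0.1667² = 0.012343 + 0.008575 + 0.034299 + 0.016796 + 0.024775 + 0.024775 + 0.027789 = 0.149352
O = 0.158436 / √(0.366605 × 0.149352) = 0.158436 / 0.2339940 = 0.6771

0.68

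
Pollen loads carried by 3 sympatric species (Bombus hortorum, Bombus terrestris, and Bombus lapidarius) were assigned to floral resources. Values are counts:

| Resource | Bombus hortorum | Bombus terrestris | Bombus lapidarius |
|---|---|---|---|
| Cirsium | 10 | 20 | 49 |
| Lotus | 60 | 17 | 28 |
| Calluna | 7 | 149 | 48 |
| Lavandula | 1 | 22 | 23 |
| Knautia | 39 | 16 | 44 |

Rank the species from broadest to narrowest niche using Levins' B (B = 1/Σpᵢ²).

Bombus lapidarius > Bombus hortorum > Bombus terrestris

Proportions for Bombus hortorum (n=117): 10/117=0.0855, 60/117=0.5128, 7/117=0.0598, 1/117=0.0085, 39/117=0.3333
Proportions for Bombus terrestris (n=224): 20/224=0.0893, 17/224=0.0759, 149/224=0.6652, 22/224=0.0982, 16/224=0.0714
Proportions for Bombus lapidarius (n=192): 49/192=0.2552, 28/192=0.1458, 48/192=0.2500, 23/192=0.1198, 44/192=0.2292
Σp_hortᵢ² = 0.0855² + 0.5128² + 0.0598² + 0.0085² + 0.3333² = 0.007310 + 0.262964 + 0.003576 + 0.000072 + 0.111089 = 0.385011
B_hort = 1 / 0.385011 = 2.5973
Σp_terrᵢ² = 0.0893² + 0.0759² + 0.6652² + 0.0982² + 0.0714² = 0.007974 + 0.005761 + 0.442491 + 0.009643 + 0.005098 = 0.470967
B_terr = 1 / 0.470967 = 2.1233
Σp_lapiᵢ² = 0.2552² + 0.1458² + 0.2500² + 0.1198² + 0.2292² = 0.065127 + 0.021258 + 0.062500 + 0.014352 + 0.052533 = 0.215770
B_lapi = 1 / 0.215770 = 4.6346
Ranking by B (broadest → narrowest): Bombus lapidarius (4.63) > Bombus hortorum (2.60) > Bombus terrestris (2.12)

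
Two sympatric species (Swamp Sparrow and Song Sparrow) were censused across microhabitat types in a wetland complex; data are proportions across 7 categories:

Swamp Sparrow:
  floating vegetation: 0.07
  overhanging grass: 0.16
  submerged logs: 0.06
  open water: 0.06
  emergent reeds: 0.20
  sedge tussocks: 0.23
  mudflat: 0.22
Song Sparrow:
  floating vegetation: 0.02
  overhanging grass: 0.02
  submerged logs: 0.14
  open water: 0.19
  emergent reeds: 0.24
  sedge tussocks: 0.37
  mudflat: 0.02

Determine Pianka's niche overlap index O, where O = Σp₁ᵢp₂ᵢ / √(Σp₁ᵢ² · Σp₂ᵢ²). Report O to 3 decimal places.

0.763

Σ p₁ᵢp₂ᵢ = 0.0014 + 0.0032 + 0.0084 + 0.0114 + 0.0480 + 0.0851 + 0.0044 = 0.1619
Σp_1ᵢ² = 0.07² + 0.16² + 0.06² + 0.06² + 0.20² + 0.23² + 0.22² = 0.0049 + 0.0256 + 0.0036 + 0.0036 + 0.0400 + 0.0529 + 0.0484 = 0.1790
Σp_2ᵢ² = 0.02² + 0.02² + 0.14² + 0.19² + 0.24² + 0.37² + 0.02² = 0.0004 + 0.0004 + 0.0196 + 0.0361 + 0.0576 + 0.1369 + 0.0004 = 0.2514
O = 0.1619 / √(0.1790 × 0.2514) = 0.1619 / 0.212133 = 0.76320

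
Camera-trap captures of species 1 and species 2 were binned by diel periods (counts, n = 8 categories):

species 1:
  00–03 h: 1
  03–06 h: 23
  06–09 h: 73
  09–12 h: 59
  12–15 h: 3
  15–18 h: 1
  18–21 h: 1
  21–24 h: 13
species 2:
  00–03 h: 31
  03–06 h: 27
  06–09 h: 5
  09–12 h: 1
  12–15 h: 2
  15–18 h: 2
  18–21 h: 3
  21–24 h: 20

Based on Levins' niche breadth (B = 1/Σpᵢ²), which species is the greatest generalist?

Proportions for species 1 (n=174): 1/174=0.0057, 23/174=0.1322, 73/174=0.4195, 59/174=0.3391, 3/174=0.0172, 1/174=0.0057, 1/174=0.0057, 13/174=0.0747
Proportions for species 2 (n=91): 31/91=0.3407, 27/91=0.2967, 5/91=0.0549, 1/91=0.0110, 2/91=0.0220, 2/91=0.0220, 3/91=0.0330, 20/91=0.2198
Σp_1ᵢ² = 0.0057² + 0.1322² + 0.4195² + 0.3391² + 0.0172² + 0.0057² + 0.0057² + 0.0747² = 0.000032 + 0.017477 + 0.175980 + 0.114989 + 0.000296 + 0.000032 + 0.000032 + 0.005580 = 0.314418
B_1 = 1 / 0.314418 = 3.1805
Σp_2ᵢ² = 0.3407² + 0.2967² + 0.0549² + 0.0110² + 0.0220² + 0.0220² + 0.0330² + 0.2198² = 0.116076 + 0.088031 + 0.003014 + 0.000121 + 0.000484 + 0.000484 + 0.001089 + 0.048312 = 0.257611
B_2 = 1 / 0.257611 = 3.8818
Highest B → broadest niche (most generalist): species 2 (B = 3.88).

species 2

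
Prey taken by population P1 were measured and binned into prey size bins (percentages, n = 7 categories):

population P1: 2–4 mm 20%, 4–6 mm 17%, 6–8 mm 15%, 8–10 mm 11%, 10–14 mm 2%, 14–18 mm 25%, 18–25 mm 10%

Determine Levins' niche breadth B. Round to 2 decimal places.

Convert percentages to proportions (divide by 100).
Σpᵢ² = 0.20² + 0.17² + 0.15² + 0.11² + 0.02² + 0.25² + 0.10² = 0.0400 + 0.0289 + 0.0225 + 0.0121 + 0.0004 + 0.0625 + 0.0100 = 0.1764
B = 1 / 0.1764 = 5.6689

5.67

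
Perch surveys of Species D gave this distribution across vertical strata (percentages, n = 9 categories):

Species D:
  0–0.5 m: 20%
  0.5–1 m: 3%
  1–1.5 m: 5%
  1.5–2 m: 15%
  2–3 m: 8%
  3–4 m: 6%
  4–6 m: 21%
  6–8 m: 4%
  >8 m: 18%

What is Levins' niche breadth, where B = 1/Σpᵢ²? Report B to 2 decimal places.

Convert percentages to proportions (divide by 100).
Σpᵢ² = 0.20² + 0.03² + 0.05² + 0.15² + 0.08² + 0.06² + 0.21² + 0.04² + 0.18² = 0.0400 + 0.0009 + 0.0025 + 0.0225 + 0.0064 + 0.0036 + 0.0441 + 0.0016 + 0.0324 = 0.1540
B = 1 / 0.1540 = 6.4935

6.49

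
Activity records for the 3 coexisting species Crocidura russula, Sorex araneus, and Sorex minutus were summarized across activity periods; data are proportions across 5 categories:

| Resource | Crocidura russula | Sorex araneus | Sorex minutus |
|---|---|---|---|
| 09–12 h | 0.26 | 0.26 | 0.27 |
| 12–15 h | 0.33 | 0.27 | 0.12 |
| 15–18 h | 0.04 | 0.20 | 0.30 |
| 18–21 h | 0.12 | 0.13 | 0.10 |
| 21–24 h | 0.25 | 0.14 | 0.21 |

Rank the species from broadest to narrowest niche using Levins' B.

Sorex araneus > Sorex minutus > Crocidura russula

Σp_russᵢ² = 0.26² + 0.33² + 0.04² + 0.12² + 0.25² = 0.0676 + 0.1089 + 0.0016 + 0.0144 + 0.0625 = 0.2550
B_russ = 1 / 0.2550 = 3.9216
Σp_aranᵢ² = 0.26² + 0.27² + 0.20² + 0.13² + 0.14² = 0.0676 + 0.0729 + 0.0400 + 0.0169 + 0.0196 = 0.2170
B_aran = 1 / 0.2170 = 4.6083
Σp_minuᵢ² = 0.27² + 0.12² + 0.30² + 0.10² + 0.21² = 0.0729 + 0.0144 + 0.0900 + 0.0100 + 0.0441 = 0.2314
B_minu = 1 / 0.2314 = 4.3215
Ranking by B (broadest → narrowest): Sorex araneus (4.61) > Sorex minutus (4.32) > Crocidura russula (3.92)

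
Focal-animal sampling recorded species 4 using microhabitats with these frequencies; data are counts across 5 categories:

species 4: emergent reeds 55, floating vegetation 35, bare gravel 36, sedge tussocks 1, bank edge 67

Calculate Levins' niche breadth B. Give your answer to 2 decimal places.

3.75

Proportions for species 4 (n=194): 55/194=0.2835, 35/194=0.1804, 36/194=0.1856, 1/194=0.0052, 67/194=0.3454
Σpᵢ² = 0.2835² + 0.1804² + 0.1856² + 0.0052² + 0.3454² = 0.080372 + 0.032544 + 0.034447 + 0.000027 + 0.119301 = 0.266691
B = 1 / 0.266691 = 3.7497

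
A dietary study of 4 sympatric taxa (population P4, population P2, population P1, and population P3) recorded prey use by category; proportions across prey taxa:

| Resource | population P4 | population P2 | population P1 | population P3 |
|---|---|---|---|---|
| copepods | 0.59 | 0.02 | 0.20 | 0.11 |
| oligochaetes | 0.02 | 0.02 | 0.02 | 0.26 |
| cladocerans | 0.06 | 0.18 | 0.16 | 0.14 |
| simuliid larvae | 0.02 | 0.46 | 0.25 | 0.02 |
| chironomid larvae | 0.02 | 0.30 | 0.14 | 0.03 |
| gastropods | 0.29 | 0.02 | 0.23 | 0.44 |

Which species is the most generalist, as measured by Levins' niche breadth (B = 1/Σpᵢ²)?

Σp_P4ᵢ² = 0.59² + 0.02² + 0.06² + 0.02² + 0.02² + 0.29² = 0.3481 + 0.0004 + 0.0036 + 0.0004 + 0.0004 + 0.0841 = 0.4370
B_P4 = 1 / 0.4370 = 2.2883
Σp_P2ᵢ² = 0.02² + 0.02² + 0.18² + 0.46² + 0.30² + 0.02² = 0.0004 + 0.0004 + 0.0324 + 0.2116 + 0.0900 + 0.0004 = 0.3352
B_P2 = 1 / 0.3352 = 2.9833
Σp_P1ᵢ² = 0.20² + 0.02² + 0.16² + 0.25² + 0.14² + 0.23² = 0.0400 + 0.0004 + 0.0256 + 0.0625 + 0.0196 + 0.0529 = 0.2010
B_P1 = 1 / 0.2010 = 4.9751
Σp_P3ᵢ² = 0.11² + 0.26² + 0.14² + 0.02² + 0.03² + 0.44² = 0.0121 + 0.0676 + 0.0196 + 0.0004 + 0.0009 + 0.1936 = 0.2942
B_P3 = 1 / 0.2942 = 3.3990
Highest B → broadest niche (most generalist): population P1 (B = 4.98).

population P1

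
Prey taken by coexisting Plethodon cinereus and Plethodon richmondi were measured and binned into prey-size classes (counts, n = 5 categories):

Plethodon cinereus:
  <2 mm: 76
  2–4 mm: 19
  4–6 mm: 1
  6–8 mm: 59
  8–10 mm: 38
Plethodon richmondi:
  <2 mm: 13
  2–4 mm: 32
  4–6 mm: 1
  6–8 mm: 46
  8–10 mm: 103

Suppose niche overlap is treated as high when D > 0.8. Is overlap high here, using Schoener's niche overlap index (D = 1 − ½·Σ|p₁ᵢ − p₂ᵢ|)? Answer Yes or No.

Proportions for Plethodon cinereus (n=193): 76/193=0.3938, 19/193=0.0984, 1/193=0.0052, 59/193=0.3057, 38/193=0.1969
Proportions for Plethodon richmondi (n=195): 13/195=0.0667, 32/195=0.1641, 1/195=0.0051, 46/195=0.2359, 103/195=0.5282
Σ|p₁ᵢ − p₂ᵢ| = 0.3271 + 0.0657 + 0.0001 + 0.0698 + 0.3313 = 0.7940
D = 1 − ½ × 0.7940 = 1 − 0.39700 = 0.60300
D = 0.60300 < 0.8 → No.

No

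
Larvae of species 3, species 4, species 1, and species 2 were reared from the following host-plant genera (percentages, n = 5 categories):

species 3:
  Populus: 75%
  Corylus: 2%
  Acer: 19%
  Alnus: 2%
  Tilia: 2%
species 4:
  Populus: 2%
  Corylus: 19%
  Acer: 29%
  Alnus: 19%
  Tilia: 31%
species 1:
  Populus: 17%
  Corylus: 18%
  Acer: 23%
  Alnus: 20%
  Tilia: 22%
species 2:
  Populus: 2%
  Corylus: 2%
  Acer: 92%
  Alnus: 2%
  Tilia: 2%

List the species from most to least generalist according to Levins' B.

Convert percentages to proportions (divide by 100).
Σp_3ᵢ² = 0.75² + 0.02² + 0.19² + 0.02² + 0.02² = 0.5625 + 0.0004 + 0.0361 + 0.0004 + 0.0004 = 0.5998
B_3 = 1 / 0.5998 = 1.6672
Σp_4ᵢ² = 0.02² + 0.19² + 0.29² + 0.19² + 0.31² = 0.0004 + 0.0361 + 0.0841 + 0.0361 + 0.0961 = 0.2528
B_4 = 1 / 0.2528 = 3.9557
Σp_1ᵢ² = 0.17² + 0.18² + 0.23² + 0.20² + 0.22² = 0.0289 + 0.0324 + 0.0529 + 0.0400 + 0.0484 = 0.2026
B_1 = 1 / 0.2026 = 4.9358
Σp_2ᵢ² = 0.02² + 0.02² + 0.92² + 0.02² + 0.02² = 0.0004 + 0.0004 + 0.8464 + 0.0004 + 0.0004 = 0.8480
B_2 = 1 / 0.8480 = 1.1792
Ranking by B (broadest → narrowest): species 1 (4.94) > species 4 (3.96) > species 3 (1.67) > species 2 (1.18)

species 1 > species 4 > species 3 > species 2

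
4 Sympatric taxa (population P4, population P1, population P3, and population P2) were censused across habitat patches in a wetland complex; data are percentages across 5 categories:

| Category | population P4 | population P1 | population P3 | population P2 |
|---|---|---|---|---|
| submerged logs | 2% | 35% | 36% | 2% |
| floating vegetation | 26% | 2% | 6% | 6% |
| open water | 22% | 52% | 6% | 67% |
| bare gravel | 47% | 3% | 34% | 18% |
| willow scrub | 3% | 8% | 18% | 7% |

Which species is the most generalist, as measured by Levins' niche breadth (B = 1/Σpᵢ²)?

population P3

Convert percentages to proportions (divide by 100).
Σp_P4ᵢ² = 0.02² + 0.26² + 0.22² + 0.47² + 0.03² = 0.0004 + 0.0676 + 0.0484 + 0.2209 + 0.0009 = 0.3382
B_P4 = 1 / 0.3382 = 2.9568
Σp_P1ᵢ² = 0.35² + 0.02² + 0.52² + 0.03² + 0.08² = 0.1225 + 0.0004 + 0.2704 + 0.0009 + 0.0064 = 0.4006
B_P1 = 1 / 0.4006 = 2.4963
Σp_P3ᵢ² = 0.36² + 0.06² + 0.06² + 0.34² + 0.18² = 0.1296 + 0.0036 + 0.0036 + 0.1156 + 0.0324 = 0.2848
B_P3 = 1 / 0.2848 = 3.5112
Σp_P2ᵢ² = 0.02² + 0.06² + 0.67² + 0.18² + 0.07² = 0.0004 + 0.0036 + 0.4489 + 0.0324 + 0.0049 = 0.4902
B_P2 = 1 / 0.4902 = 2.0400
Highest B → broadest niche (most generalist): population P3 (B = 3.51).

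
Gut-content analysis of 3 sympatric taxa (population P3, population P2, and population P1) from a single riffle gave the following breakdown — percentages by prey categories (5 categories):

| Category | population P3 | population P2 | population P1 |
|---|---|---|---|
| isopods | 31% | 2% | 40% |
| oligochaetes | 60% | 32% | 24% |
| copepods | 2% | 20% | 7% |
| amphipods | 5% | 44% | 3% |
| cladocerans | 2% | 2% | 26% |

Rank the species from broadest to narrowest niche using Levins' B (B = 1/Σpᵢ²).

population P1 > population P2 > population P3

Convert percentages to proportions (divide by 100).
Σp_P3ᵢ² = 0.31² + 0.60² + 0.02² + 0.05² + 0.02² = 0.0961 + 0.3600 + 0.0004 + 0.0025 + 0.0004 = 0.4594
B_P3 = 1 / 0.4594 = 2.1768
Σp_P2ᵢ² = 0.02² + 0.32² + 0.20² + 0.44² + 0.02² = 0.0004 + 0.1024 + 0.0400 + 0.1936 + 0.0004 = 0.3368
B_P2 = 1 / 0.3368 = 2.9691
Σp_P1ᵢ² = 0.40² + 0.24² + 0.07² + 0.03² + 0.26² = 0.1600 + 0.0576 + 0.0049 + 0.0009 + 0.0676 = 0.2910
B_P1 = 1 / 0.2910 = 3.4364
Ranking by B (broadest → narrowest): population P1 (3.44) > population P2 (2.97) > population P3 (2.18)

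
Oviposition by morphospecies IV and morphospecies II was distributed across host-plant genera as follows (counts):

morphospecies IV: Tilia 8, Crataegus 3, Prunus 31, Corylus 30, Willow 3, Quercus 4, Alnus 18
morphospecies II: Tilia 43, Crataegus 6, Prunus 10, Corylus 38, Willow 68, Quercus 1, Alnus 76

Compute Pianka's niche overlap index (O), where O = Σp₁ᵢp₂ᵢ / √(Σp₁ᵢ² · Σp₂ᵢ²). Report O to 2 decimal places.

0.60

Proportions for morphospecies IV (n=97): 8/97=0.0825, 3/97=0.0309, 31/97=0.3196, 30/97=0.3093, 3/97=0.0309, 4/97=0.0412, 18/97=0.1856
Proportions for morphospecies II (n=242): 43/242=0.1777, 6/242=0.0248, 10/242=0.0413, 38/242=0.1570, 68/242=0.2810, 1/242=0.0041, 76/242=0.3140
Σ p₁ᵢp₂ᵢ = 0.014660 + 0.000766 + 0.013199 + 0.048560 + 0.008683 + 0.000169 + 0.058278 = 0.144315
Σp_1ᵢ² = 0.0825² + 0.0309² + 0.3196² + 0.3093² + 0.0309² + 0.0412² + 0.1856² = 0.006806 + 0.000955 + 0.102144 + 0.095666 + 0.000955 + 0.001697 + 0.034447 = 0.242670
Σp_2ᵢ² = 0.1777² + 0.0248² + 0.0413² + 0.1570² + 0.2810² + 0.0041² + 0.3140² = 0.031577 + 0.000615 + 0.001706 + 0.024649 + 0.078961 + 0.000017 + 0.098596 = 0.236121
O = 0.144315 / √(0.242670 × 0.236121) = 0.144315 / 0.2393731 = 0.6029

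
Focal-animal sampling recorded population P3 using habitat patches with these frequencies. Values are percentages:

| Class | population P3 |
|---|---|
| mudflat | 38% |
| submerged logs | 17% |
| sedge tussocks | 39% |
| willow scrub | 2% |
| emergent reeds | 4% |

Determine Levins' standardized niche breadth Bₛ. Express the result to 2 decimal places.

0.51

Convert percentages to proportions (divide by 100).
Σpᵢ² = 0.38² + 0.17² + 0.39² + 0.02² + 0.04² = 0.1444 + 0.0289 + 0.1521 + 0.0004 + 0.0016 = 0.3274
B = 1 / 0.3274 = 3.0544
Bₛ = (B − 1)/(n − 1) = (3.0544 − 1)/(5 − 1) = 2.0544/4 = 0.5136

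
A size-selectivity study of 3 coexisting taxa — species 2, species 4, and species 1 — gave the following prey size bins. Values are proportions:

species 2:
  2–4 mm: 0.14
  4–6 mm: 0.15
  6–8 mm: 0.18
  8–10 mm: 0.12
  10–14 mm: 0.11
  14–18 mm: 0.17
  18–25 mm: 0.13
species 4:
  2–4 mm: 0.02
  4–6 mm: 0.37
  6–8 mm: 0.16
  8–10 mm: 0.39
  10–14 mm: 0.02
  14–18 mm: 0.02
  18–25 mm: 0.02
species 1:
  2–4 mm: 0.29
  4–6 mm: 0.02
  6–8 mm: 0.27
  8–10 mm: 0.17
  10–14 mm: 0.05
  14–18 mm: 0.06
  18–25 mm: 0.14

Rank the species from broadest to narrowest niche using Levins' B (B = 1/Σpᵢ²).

Σp_2ᵢ² = 0.14² + 0.15² + 0.18² + 0.12² + 0.11² + 0.17² + 0.13² = 0.0196 + 0.0225 + 0.0324 + 0.0144 + 0.0121 + 0.0289 + 0.0169 = 0.1468
B_2 = 1 / 0.1468 = 6.8120
Σp_4ᵢ² = 0.02² + 0.37² + 0.16² + 0.39² + 0.02² + 0.02² + 0.02² = 0.0004 + 0.1369 + 0.0256 + 0.1521 + 0.0004 + 0.0004 + 0.0004 = 0.3162
B_4 = 1 / 0.3162 = 3.1626
Σp_1ᵢ² = 0.29² + 0.02² + 0.27² + 0.17² + 0.05² + 0.06² + 0.14² = 0.0841 + 0.0004 + 0.0729 + 0.0289 + 0.0025 + 0.0036 + 0.0196 = 0.2120
B_1 = 1 / 0.2120 = 4.7170
Ranking by B (broadest → narrowest): species 2 (6.81) > species 1 (4.72) > species 4 (3.16)

species 2 > species 1 > species 4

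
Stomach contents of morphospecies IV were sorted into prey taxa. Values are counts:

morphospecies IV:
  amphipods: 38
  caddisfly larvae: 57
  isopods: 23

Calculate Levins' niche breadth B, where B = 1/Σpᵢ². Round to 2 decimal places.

2.67

Proportions for morphospecies IV (n=118): 38/118=0.3220, 57/118=0.4831, 23/118=0.1949
Σpᵢ² = 0.3220² + 0.4831² + 0.1949² = 0.103684 + 0.233386 + 0.037986 = 0.375056
B = 1 / 0.375056 = 2.6663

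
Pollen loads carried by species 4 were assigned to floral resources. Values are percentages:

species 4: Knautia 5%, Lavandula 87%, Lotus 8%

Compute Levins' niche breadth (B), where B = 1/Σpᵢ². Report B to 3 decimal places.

1.306

Convert percentages to proportions (divide by 100).
Σpᵢ² = 0.05² + 0.87² + 0.08² = 0.0025 + 0.7569 + 0.0064 = 0.7658
B = 1 / 0.7658 = 1.30582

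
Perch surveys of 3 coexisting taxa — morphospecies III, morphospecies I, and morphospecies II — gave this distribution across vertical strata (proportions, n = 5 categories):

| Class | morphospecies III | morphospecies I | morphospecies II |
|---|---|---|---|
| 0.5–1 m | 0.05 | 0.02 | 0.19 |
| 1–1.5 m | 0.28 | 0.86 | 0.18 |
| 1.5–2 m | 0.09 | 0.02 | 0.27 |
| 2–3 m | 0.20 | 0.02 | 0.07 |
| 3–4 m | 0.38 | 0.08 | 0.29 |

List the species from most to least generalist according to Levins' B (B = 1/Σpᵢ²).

morphospecies II > morphospecies III > morphospecies I

Σp_IIIᵢ² = 0.05² + 0.28² + 0.09² + 0.20² + 0.38² = 0.0025 + 0.0784 + 0.0081 + 0.0400 + 0.1444 = 0.2734
B_III = 1 / 0.2734 = 3.6576
Σp_Iᵢ² = 0.02² + 0.86² + 0.02² + 0.02² + 0.08² = 0.0004 + 0.7396 + 0.0004 + 0.0004 + 0.0064 = 0.7472
B_I = 1 / 0.7472 = 1.3383
Σp_IIᵢ² = 0.19² + 0.18² + 0.27² + 0.07² + 0.29² = 0.0361 + 0.0324 + 0.0729 + 0.0049 + 0.0841 = 0.2304
B_II = 1 / 0.2304 = 4.3403
Ranking by B (broadest → narrowest): morphospecies II (4.34) > morphospecies III (3.66) > morphospecies I (1.34)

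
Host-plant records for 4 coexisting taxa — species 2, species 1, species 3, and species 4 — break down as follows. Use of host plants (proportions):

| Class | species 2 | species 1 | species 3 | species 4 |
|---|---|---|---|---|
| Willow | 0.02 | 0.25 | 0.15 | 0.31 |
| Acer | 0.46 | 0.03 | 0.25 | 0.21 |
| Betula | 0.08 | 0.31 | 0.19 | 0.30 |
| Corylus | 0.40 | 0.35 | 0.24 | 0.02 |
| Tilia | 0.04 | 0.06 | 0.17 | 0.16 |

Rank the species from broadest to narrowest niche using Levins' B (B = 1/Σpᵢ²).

Σp_2ᵢ² = 0.02² + 0.46² + 0.08² + 0.40² + 0.04² = 0.0004 + 0.2116 + 0.0064 + 0.1600 + 0.0016 = 0.3800
B_2 = 1 / 0.3800 = 2.6316
Σp_1ᵢ² = 0.25² + 0.03² + 0.31² + 0.35² + 0.06² = 0.0625 + 0.0009 + 0.0961 + 0.1225 + 0.0036 = 0.2856
B_1 = 1 / 0.2856 = 3.5014
Σp_3ᵢ² = 0.15² + 0.25² + 0.19² + 0.24² + 0.17² = 0.0225 + 0.0625 + 0.0361 + 0.0576 + 0.0289 = 0.2076
B_3 = 1 / 0.2076 = 4.8170
Σp_4ᵢ² = 0.31² + 0.21² + 0.30² + 0.02² + 0.16² = 0.0961 + 0.0441 + 0.0900 + 0.0004 + 0.0256 = 0.2562
B_4 = 1 / 0.2562 = 3.9032
Ranking by B (broadest → narrowest): species 3 (4.82) > species 4 (3.90) > species 1 (3.50) > species 2 (2.63)

species 3 > species 4 > species 1 > species 2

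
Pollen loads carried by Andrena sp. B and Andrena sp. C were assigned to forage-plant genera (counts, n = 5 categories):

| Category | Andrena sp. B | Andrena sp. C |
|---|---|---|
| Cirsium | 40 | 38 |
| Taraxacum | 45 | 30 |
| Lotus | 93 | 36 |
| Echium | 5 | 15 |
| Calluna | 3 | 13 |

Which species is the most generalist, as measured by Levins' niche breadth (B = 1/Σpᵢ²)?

Andrena sp. C

Proportions for Andrena sp. B (n=186): 40/186=0.2151, 45/186=0.2419, 93/186=0.5000, 5/186=0.0269, 3/186=0.0161
Proportions for Andrena sp. C (n=132): 38/132=0.2879, 30/132=0.2273, 36/132=0.2727, 15/132=0.1136, 13/132=0.0985
Σp_Bᵢ² = 0.2151² + 0.2419² + 0.5000² + 0.0269² + 0.0161² = 0.046268 + 0.058516 + 0.250000 + 0.000724 + 0.000259 = 0.355767
B_B = 1 / 0.355767 = 2.8108
Σp_Cᵢ² = 0.2879² + 0.2273² + 0.2727² + 0.1136² + 0.0985² = 0.082886 + 0.051665 + 0.074365 + 0.012905 + 0.009702 = 0.231523
B_C = 1 / 0.231523 = 4.3192
Highest B → broadest niche (most generalist): Andrena sp. C (B = 4.32).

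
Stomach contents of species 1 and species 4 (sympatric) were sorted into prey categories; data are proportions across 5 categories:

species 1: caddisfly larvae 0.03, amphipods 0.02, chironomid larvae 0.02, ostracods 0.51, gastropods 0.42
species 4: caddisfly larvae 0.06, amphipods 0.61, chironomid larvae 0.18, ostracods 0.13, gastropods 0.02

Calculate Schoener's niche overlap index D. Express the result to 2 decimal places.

0.22

Σ|p₁ᵢ − p₂ᵢ| = 0.03 + 0.59 + 0.16 + 0.38 + 0.40 = 1.56
D = 1 − ½ × 1.56 = 1 − 0.780 = 0.2200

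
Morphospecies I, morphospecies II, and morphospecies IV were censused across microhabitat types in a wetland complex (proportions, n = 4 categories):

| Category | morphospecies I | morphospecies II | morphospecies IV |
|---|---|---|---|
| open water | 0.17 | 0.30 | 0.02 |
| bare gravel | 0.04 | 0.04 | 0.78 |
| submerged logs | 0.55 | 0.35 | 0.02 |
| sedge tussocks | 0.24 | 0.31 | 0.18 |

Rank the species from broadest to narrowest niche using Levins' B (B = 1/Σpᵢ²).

Σp_Iᵢ² = 0.17² + 0.04² + 0.55² + 0.24² = 0.0289 + 0.0016 + 0.3025 + 0.0576 = 0.3906
B_I = 1 / 0.3906 = 2.5602
Σp_IIᵢ² = 0.30² + 0.04² + 0.35² + 0.31² = 0.0900 + 0.0016 + 0.1225 + 0.0961 = 0.3102
B_II = 1 / 0.3102 = 3.2237
Σp_IVᵢ² = 0.02² + 0.78² + 0.02² + 0.18² = 0.0004 + 0.6084 + 0.0004 + 0.0324 = 0.6416
B_IV = 1 / 0.6416 = 1.5586
Ranking by B (broadest → narrowest): morphospecies II (3.22) > morphospecies I (2.56) > morphospecies IV (1.56)

morphospecies II > morphospecies I > morphospecies IV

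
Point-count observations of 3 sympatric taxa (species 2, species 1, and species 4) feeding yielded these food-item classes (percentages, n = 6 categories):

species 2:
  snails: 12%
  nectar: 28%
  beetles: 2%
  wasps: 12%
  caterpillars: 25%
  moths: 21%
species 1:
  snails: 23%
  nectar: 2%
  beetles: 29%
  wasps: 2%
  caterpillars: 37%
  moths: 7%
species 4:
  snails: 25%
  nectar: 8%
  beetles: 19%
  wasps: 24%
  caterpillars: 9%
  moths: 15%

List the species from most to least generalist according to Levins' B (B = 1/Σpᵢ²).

Convert percentages to proportions (divide by 100).
Σp_2ᵢ² = 0.12² + 0.28² + 0.02² + 0.12² + 0.25² + 0.21² = 0.0144 + 0.0784 + 0.0004 + 0.0144 + 0.0625 + 0.0441 = 0.2142
B_2 = 1 / 0.2142 = 4.6685
Σp_1ᵢ² = 0.23² + 0.02² + 0.29² + 0.02² + 0.37² + 0.07² = 0.0529 + 0.0004 + 0.0841 + 0.0004 + 0.1369 + 0.0049 = 0.2796
B_1 = 1 / 0.2796 = 3.5765
Σp_4ᵢ² = 0.25² + 0.08² + 0.19² + 0.24² + 0.09² + 0.15² = 0.0625 + 0.0064 + 0.0361 + 0.0576 + 0.0081 + 0.0225 = 0.1932
B_4 = 1 / 0.1932 = 5.1760
Ranking by B (broadest → narrowest): species 4 (5.18) > species 2 (4.67) > species 1 (3.58)

species 4 > species 2 > species 1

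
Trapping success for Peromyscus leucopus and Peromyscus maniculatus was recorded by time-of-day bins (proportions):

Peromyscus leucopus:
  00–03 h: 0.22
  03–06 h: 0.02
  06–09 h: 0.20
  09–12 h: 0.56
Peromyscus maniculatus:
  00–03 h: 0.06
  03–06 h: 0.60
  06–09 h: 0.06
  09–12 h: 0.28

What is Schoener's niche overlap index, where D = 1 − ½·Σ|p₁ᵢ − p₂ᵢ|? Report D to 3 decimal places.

0.420

Σ|p₁ᵢ − p₂ᵢ| = 0.16 + 0.58 + 0.14 + 0.28 = 1.16
D = 1 − ½ × 1.16 = 1 − 0.580 = 0.42000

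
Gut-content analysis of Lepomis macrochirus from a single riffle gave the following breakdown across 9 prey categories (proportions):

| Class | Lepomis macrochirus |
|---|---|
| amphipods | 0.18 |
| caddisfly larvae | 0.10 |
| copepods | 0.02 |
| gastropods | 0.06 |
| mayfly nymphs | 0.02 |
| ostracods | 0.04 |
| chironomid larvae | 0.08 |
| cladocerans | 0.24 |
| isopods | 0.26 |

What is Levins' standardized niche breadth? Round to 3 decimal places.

Σpᵢ² = 0.18² + 0.10² + 0.02² + 0.06² + 0.02² + 0.04² + 0.08² + 0.24² + 0.26² = 0.0324 + 0.0100 + 0.0004 + 0.0036 + 0.0004 + 0.0016 + 0.0064 + 0.0576 + 0.0676 = 0.1800
B = 1 / 0.1800 = 5.55556
Bₛ = (B − 1)/(n − 1) = (5.55556 − 1)/(9 − 1) = 4.55556/8 = 0.56945

0.569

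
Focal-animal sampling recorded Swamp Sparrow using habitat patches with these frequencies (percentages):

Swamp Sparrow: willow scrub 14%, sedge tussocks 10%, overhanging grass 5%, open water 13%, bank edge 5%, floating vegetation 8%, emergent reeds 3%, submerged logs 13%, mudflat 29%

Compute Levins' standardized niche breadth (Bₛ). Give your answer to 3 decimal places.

Convert percentages to proportions (divide by 100).
Σpᵢ² = 0.14² + 0.10² + 0.05² + 0.13² + 0.05² + 0.08² + 0.03² + 0.13² + 0.29² = 0.0196 + 0.0100 + 0.0025 + 0.0169 + 0.0025 + 0.0064 + 0.0009 + 0.0169 + 0.0841 = 0.1598
B = 1 / 0.1598 = 6.25782
Bₛ = (B − 1)/(n − 1) = (6.25782 − 1)/(9 − 1) = 5.25782/8 = 0.65723

0.657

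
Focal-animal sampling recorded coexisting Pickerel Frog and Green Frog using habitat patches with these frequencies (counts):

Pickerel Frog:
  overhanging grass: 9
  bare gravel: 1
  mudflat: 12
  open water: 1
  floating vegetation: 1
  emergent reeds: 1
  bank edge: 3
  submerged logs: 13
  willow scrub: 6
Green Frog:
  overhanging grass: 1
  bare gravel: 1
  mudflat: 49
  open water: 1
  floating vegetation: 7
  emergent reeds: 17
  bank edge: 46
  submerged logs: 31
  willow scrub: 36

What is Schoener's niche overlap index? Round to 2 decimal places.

Proportions for Pickerel Frog (n=47): 9/47=0.1915, 1/47=0.0213, 12/47=0.2553, 1/47=0.0213, 1/47=0.0213, 1/47=0.0213, 3/47=0.0638, 13/47=0.2766, 6/47=0.1277
Proportions for Green Frog (n=189): 1/189=0.0053, 1/189=0.0053, 49/189=0.2593, 1/189=0.0053, 7/189=0.0370, 17/189=0.0899, 46/189=0.2434, 31/189=0.1640, 36/189=0.1905
Σ|p₁ᵢ − p₂ᵢ| = 0.1862 + 0.0160 + 0.0040 + 0.0160 + 0.0157 + 0.0686 + 0.1796 + 0.1126 + 0.0628 = 0.6615
D = 1 − ½ × 0.6615 = 1 − 0.33075 = 0.66925

0.67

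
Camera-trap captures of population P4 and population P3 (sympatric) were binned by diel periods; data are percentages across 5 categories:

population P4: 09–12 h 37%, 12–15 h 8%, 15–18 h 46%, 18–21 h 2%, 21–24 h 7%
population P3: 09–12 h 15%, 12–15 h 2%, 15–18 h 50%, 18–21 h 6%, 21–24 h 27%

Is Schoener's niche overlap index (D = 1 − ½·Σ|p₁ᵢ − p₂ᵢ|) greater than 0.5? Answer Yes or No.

Yes

Convert percentages to proportions (divide by 100).
Σ|p₁ᵢ − p₂ᵢ| = 0.22 + 0.06 + 0.04 + 0.04 + 0.20 = 0.56
D = 1 − ½ × 0.56 = 1 − 0.280 = 0.7200
D = 0.7200 > 0.5 → Yes.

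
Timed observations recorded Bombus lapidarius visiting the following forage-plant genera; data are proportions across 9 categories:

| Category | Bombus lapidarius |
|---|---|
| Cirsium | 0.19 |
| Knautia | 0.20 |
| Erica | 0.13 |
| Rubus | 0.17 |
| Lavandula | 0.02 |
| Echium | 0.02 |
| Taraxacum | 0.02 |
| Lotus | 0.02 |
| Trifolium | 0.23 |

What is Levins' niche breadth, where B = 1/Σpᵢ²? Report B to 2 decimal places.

Σpᵢ² = 0.19² + 0.20² + 0.13² + 0.17² + 0.02² + 0.02² + 0.02² + 0.02² + 0.23² = 0.0361 + 0.0400 + 0.0169 + 0.0289 + 0.0004 + 0.0004 + 0.0004 + 0.0004 + 0.0529 = 0.1764
B = 1 / 0.1764 = 5.6689

5.67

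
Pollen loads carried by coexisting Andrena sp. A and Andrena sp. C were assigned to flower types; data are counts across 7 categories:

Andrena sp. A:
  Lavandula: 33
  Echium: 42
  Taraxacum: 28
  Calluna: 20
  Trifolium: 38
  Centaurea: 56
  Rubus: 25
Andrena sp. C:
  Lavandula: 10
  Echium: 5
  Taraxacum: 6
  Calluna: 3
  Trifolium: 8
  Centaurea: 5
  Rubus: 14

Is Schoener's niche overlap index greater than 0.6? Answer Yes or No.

Yes

Proportions for Andrena sp. A (n=242): 33/242=0.1364, 42/242=0.1736, 28/242=0.1157, 20/242=0.0826, 38/242=0.1570, 56/242=0.2314, 25/242=0.1033
Proportions for Andrena sp. C (n=51): 10/51=0.1961, 5/51=0.0980, 6/51=0.1176, 3/51=0.0588, 8/51=0.1569, 5/51=0.0980, 14/51=0.2745
Σ|p₁ᵢ − p₂ᵢ| = 0.0597 + 0.0756 + 0.0019 + 0.0238 + 0.0001 + 0.1334 + 0.1712 = 0.4657
D = 1 − ½ × 0.4657 = 1 − 0.23285 = 0.76715
D = 0.76715 > 0.6 → Yes.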